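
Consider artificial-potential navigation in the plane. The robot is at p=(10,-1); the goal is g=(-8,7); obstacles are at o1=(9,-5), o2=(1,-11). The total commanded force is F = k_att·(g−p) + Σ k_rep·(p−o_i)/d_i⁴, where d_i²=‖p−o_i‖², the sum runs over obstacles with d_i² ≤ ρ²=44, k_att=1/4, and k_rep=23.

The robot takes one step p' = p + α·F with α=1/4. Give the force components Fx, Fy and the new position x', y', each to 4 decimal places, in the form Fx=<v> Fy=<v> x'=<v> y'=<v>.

Fx=-4.4204 Fy=2.3183 x'=8.8949 y'=-0.4204

F_att = 1/4·(g−p) = 1/4·(-18,8) = (-4.5000,2.0000)
o1: d²=17 ≤ ρ²=44; F_rep = 23·(1,4)/17² = (0.0796,0.3183)
o2: d²=181 > ρ²=44 → inactive
F = F_att + ΣF_rep = (-4.4204,2.3183)
p' = p + 1/4·F = (8.8949,-0.4204)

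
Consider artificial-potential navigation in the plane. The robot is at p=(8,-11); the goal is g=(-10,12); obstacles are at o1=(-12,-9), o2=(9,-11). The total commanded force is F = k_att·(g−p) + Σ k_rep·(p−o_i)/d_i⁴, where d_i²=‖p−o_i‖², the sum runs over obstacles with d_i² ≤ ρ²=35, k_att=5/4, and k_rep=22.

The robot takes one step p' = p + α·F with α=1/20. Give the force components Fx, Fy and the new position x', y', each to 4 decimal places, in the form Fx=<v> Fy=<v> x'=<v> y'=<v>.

Fx=-44.5000 Fy=28.7500 x'=5.7750 y'=-9.5625

F_att = 5/4·(g−p) = 5/4·(-18,23) = (-22.5000,28.7500)
o1: d²=404 > ρ²=35 → inactive
o2: d²=1 ≤ ρ²=35; F_rep = 22·(-1,0)/1² = (-22.0000,0.0000)
F = F_att + ΣF_rep = (-44.5000,28.7500)
p' = p + 1/20·F = (5.7750,-9.5625)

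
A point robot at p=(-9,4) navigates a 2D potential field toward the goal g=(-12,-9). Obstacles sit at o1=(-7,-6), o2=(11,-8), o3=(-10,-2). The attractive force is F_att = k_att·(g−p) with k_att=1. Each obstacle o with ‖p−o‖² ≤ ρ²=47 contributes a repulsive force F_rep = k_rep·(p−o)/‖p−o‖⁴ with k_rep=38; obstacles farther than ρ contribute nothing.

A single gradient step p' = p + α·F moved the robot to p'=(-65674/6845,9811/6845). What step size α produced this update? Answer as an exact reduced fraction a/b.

F_att = 1·(g−p) = 1·(-3,-13) = (-3.0000,-13.0000)
o1: d²=104 > ρ²=47 → inactive
o2: d²=544 > ρ²=47 → inactive
o3: d²=37 ≤ ρ²=47; F_rep = 38·(1,6)/37² = (0.0278,0.1665)
F = F_att + ΣF_rep = (-2.9722,-12.8335)
Δp = p'−p = (-0.5944,-2.5667); α = Δx/Fx = (-4069/6845) / (-4069/1369) = 1/5
check: Δy/Fy = (-17569/6845) / (-17569/1369) = 1/5 ✓

α = 1/5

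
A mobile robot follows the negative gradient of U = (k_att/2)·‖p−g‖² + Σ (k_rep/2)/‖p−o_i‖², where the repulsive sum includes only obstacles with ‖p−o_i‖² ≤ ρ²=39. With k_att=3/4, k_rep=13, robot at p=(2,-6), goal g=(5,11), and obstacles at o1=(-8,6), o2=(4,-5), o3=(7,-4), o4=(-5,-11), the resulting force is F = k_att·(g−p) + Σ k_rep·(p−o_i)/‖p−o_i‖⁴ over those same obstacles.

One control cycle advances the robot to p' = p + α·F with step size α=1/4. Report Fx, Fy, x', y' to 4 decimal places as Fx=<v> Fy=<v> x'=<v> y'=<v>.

Fx=1.1327 Fy=12.1991 x'=2.2832 y'=-2.9502

F_att = 3/4·(g−p) = 3/4·(3,17) = (2.2500,12.7500)
o1: d²=244 > ρ²=39 → inactive
o2: d²=5 ≤ ρ²=39; F_rep = 13·(-2,-1)/5² = (-1.0400,-0.5200)
o3: d²=29 ≤ ρ²=39; F_rep = 13·(-5,-2)/29² = (-0.0773,-0.0309)
o4: d²=74 > ρ²=39 → inactive
F = F_att + ΣF_rep = (1.1327,12.1991)
p' = p + 1/4·F = (2.2832,-2.9502)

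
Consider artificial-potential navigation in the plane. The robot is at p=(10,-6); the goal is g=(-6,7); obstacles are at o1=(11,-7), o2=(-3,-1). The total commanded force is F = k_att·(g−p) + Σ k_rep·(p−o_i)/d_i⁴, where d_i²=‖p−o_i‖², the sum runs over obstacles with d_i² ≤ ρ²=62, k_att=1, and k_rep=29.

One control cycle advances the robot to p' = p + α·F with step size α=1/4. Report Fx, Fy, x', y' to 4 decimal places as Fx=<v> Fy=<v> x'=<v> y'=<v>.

F_att = 1·(g−p) = 1·(-16,13) = (-16.0000,13.0000)
o1: d²=2 ≤ ρ²=62; F_rep = 29·(-1,1)/2² = (-7.2500,7.2500)
o2: d²=194 > ρ²=62 → inactive
F = F_att + ΣF_rep = (-23.2500,20.2500)
p' = p + 1/4·F = (4.1875,-0.9375)

Fx=-23.2500 Fy=20.2500 x'=4.1875 y'=-0.9375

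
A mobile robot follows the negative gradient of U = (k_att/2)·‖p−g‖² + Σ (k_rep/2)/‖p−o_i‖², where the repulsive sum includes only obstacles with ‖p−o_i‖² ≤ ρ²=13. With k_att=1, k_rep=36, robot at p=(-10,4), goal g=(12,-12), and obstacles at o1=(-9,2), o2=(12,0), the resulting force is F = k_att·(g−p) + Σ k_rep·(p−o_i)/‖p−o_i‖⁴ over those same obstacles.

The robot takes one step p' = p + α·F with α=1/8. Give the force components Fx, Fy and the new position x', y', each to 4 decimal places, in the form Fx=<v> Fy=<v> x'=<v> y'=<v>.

Fx=20.5600 Fy=-13.1200 x'=-7.4300 y'=2.3600

F_att = 1·(g−p) = 1·(22,-16) = (22.0000,-16.0000)
o1: d²=5 ≤ ρ²=13; F_rep = 36·(-1,2)/5² = (-1.4400,2.8800)
o2: d²=500 > ρ²=13 → inactive
F = F_att + ΣF_rep = (20.5600,-13.1200)
p' = p + 1/8·F = (-7.4300,2.3600)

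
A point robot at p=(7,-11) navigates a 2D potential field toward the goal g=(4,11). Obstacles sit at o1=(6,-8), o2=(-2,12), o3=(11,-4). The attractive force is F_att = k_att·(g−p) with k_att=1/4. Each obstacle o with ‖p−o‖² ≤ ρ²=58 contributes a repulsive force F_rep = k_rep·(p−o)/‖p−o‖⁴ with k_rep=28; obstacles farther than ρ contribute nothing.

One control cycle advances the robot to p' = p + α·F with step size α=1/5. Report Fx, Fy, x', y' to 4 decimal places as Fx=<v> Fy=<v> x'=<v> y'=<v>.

Fx=-0.4700 Fy=4.6600 x'=6.9060 y'=-10.0680

F_att = 1/4·(g−p) = 1/4·(-3,22) = (-0.7500,5.5000)
o1: d²=10 ≤ ρ²=58; F_rep = 28·(1,-3)/10² = (0.2800,-0.8400)
o2: d²=610 > ρ²=58 → inactive
o3: d²=65 > ρ²=58 → inactive
F = F_att + ΣF_rep = (-0.4700,4.6600)
p' = p + 1/5·F = (6.9060,-10.0680)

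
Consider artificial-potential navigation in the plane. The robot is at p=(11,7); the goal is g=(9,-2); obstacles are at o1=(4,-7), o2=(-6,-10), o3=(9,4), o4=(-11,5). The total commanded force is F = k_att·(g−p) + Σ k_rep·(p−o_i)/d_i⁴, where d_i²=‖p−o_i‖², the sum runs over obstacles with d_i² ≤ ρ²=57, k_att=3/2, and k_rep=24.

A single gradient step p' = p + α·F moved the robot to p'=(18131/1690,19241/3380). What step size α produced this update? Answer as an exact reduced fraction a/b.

F_att = 3/2·(g−p) = 3/2·(-2,-9) = (-3.0000,-13.5000)
o1: d²=245 > ρ²=57 → inactive
o2: d²=578 > ρ²=57 → inactive
o3: d²=13 ≤ ρ²=57; F_rep = 24·(2,3)/13² = (0.2840,0.4260)
o4: d²=488 > ρ²=57 → inactive
F = F_att + ΣF_rep = (-2.7160,-13.0740)
Δp = p'−p = (-0.2716,-1.3074); α = Δx/Fx = (-459/1690) / (-459/169) = 1/10
check: Δy/Fy = (-4419/3380) / (-4419/338) = 1/10 ✓

α = 1/10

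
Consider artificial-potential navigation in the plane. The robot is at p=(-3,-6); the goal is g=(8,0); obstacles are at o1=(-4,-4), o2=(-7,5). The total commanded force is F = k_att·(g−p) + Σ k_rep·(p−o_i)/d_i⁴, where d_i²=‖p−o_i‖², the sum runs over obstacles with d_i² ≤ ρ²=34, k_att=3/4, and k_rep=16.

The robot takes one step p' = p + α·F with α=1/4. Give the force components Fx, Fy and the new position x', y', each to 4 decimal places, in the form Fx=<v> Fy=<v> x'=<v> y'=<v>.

F_att = 3/4·(g−p) = 3/4·(11,6) = (8.2500,4.5000)
o1: d²=5 ≤ ρ²=34; F_rep = 16·(1,-2)/5² = (0.6400,-1.2800)
o2: d²=137 > ρ²=34 → inactive
F = F_att + ΣF_rep = (8.8900,3.2200)
p' = p + 1/4·F = (-0.7775,-5.1950)

Fx=8.8900 Fy=3.2200 x'=-0.7775 y'=-5.1950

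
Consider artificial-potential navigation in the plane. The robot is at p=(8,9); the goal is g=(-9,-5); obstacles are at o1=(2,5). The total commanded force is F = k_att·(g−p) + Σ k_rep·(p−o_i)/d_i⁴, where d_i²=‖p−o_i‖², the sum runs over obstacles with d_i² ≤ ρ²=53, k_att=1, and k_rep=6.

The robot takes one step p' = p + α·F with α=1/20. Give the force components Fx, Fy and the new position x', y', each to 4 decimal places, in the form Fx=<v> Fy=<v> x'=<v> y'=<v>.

Fx=-16.9867 Fy=-13.9911 x'=7.1507 y'=8.3004

F_att = 1·(g−p) = 1·(-17,-14) = (-17.0000,-14.0000)
o1: d²=52 ≤ ρ²=53; F_rep = 6·(6,4)/52² = (0.0133,0.0089)
F = F_att + ΣF_rep = (-16.9867,-13.9911)
p' = p + 1/20·F = (7.1507,8.3004)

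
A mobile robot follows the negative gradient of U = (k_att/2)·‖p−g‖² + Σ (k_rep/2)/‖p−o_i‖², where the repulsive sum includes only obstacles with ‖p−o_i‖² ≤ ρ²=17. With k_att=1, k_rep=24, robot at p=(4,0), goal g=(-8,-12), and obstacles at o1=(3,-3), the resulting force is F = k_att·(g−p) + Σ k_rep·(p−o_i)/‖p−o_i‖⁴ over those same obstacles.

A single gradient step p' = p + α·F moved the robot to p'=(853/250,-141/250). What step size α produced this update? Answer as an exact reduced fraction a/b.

F_att = 1·(g−p) = 1·(-12,-12) = (-12.0000,-12.0000)
o1: d²=10 ≤ ρ²=17; F_rep = 24·(1,3)/10² = (0.2400,0.7200)
F = F_att + ΣF_rep = (-11.7600,-11.2800)
Δp = p'−p = (-0.5880,-0.5640); α = Δx/Fx = (-147/250) / (-294/25) = 1/20
check: Δy/Fy = (-141/250) / (-282/25) = 1/20 ✓

α = 1/20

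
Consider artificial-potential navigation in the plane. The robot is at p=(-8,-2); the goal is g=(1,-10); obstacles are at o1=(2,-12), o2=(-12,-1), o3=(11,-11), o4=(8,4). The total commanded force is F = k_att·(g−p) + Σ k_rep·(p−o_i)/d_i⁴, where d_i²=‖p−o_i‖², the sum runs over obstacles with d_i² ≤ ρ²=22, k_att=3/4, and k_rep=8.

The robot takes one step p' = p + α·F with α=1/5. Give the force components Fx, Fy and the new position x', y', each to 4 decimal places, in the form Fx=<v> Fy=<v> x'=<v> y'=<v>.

F_att = 3/4·(g−p) = 3/4·(9,-8) = (6.7500,-6.0000)
o1: d²=200 > ρ²=22 → inactive
o2: d²=17 ≤ ρ²=22; F_rep = 8·(4,-1)/17² = (0.1107,-0.0277)
o3: d²=442 > ρ²=22 → inactive
o4: d²=292 > ρ²=22 → inactive
F = F_att + ΣF_rep = (6.8607,-6.0277)
p' = p + 1/5·F = (-6.6279,-3.2055)

Fx=6.8607 Fy=-6.0277 x'=-6.6279 y'=-3.2055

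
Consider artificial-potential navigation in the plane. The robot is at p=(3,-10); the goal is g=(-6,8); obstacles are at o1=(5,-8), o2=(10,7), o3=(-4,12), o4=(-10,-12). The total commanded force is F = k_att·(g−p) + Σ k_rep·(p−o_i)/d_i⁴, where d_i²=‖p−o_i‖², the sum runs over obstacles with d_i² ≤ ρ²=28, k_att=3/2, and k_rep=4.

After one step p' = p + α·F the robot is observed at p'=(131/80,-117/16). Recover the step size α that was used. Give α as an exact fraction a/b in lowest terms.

α = 1/10

F_att = 3/2·(g−p) = 3/2·(-9,18) = (-13.5000,27.0000)
o1: d²=8 ≤ ρ²=28; F_rep = 4·(-2,-2)/8² = (-0.1250,-0.1250)
o2: d²=338 > ρ²=28 → inactive
o3: d²=533 > ρ²=28 → inactive
o4: d²=173 > ρ²=28 → inactive
F = F_att + ΣF_rep = (-13.6250,26.8750)
Δp = p'−p = (-1.3625,2.6875); α = Δx/Fx = (-109/80) / (-109/8) = 1/10
check: Δy/Fy = (43/16) / (215/8) = 1/10 ✓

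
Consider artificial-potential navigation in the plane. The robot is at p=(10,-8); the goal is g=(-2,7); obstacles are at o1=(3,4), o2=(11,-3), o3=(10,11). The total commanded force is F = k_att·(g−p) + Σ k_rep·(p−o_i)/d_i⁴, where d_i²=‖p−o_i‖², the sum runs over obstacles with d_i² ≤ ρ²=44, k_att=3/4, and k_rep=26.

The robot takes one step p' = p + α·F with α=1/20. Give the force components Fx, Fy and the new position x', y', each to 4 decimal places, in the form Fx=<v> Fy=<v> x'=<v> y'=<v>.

F_att = 3/4·(g−p) = 3/4·(-12,15) = (-9.0000,11.2500)
o1: d²=193 > ρ²=44 → inactive
o2: d²=26 ≤ ρ²=44; F_rep = 26·(-1,-5)/26² = (-0.0385,-0.1923)
o3: d²=361 > ρ²=44 → inactive
F = F_att + ΣF_rep = (-9.0385,11.0577)
p' = p + 1/20·F = (9.5481,-7.4471)

Fx=-9.0385 Fy=11.0577 x'=9.5481 y'=-7.4471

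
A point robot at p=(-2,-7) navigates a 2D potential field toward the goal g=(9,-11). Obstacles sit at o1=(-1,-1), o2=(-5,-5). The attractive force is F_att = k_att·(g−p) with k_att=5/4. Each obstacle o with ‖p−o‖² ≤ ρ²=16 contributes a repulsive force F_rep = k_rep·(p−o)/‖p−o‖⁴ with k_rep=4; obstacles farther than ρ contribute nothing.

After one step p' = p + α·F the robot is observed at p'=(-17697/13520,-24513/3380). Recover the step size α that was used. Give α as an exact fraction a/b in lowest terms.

F_att = 5/4·(g−p) = 5/4·(11,-4) = (13.7500,-5.0000)
o1: d²=37 > ρ²=16 → inactive
o2: d²=13 ≤ ρ²=16; F_rep = 4·(3,-2)/13² = (0.0710,-0.0473)
F = F_att + ΣF_rep = (13.8210,-5.0473)
Δp = p'−p = (0.6911,-0.2524); α = Δx/Fx = (9343/13520) / (9343/676) = 1/20
check: Δy/Fy = (-853/3380) / (-853/169) = 1/20 ✓

α = 1/20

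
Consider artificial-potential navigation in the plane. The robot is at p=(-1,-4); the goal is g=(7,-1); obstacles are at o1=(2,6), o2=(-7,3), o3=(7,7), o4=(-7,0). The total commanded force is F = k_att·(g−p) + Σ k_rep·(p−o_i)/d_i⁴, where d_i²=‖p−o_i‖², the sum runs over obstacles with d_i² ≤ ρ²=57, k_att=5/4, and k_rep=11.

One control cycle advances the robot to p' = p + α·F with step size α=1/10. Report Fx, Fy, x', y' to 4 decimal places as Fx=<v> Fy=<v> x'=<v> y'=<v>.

F_att = 5/4·(g−p) = 5/4·(8,3) = (10.0000,3.7500)
o1: d²=109 > ρ²=57 → inactive
o2: d²=85 > ρ²=57 → inactive
o3: d²=185 > ρ²=57 → inactive
o4: d²=52 ≤ ρ²=57; F_rep = 11·(6,-4)/52² = (0.0244,-0.0163)
F = F_att + ΣF_rep = (10.0244,3.7337)
p' = p + 1/10·F = (0.0024,-3.6266)

Fx=10.0244 Fy=3.7337 x'=0.0024 y'=-3.6266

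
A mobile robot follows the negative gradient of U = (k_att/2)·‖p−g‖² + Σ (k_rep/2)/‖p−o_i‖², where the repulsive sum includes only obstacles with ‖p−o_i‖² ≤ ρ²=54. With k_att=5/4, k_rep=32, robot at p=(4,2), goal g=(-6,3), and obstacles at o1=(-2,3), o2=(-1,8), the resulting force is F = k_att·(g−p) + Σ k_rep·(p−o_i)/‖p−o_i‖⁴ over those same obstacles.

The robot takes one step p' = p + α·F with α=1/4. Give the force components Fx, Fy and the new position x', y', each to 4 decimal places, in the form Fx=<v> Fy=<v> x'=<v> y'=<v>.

F_att = 5/4·(g−p) = 5/4·(-10,1) = (-12.5000,1.2500)
o1: d²=37 ≤ ρ²=54; F_rep = 32·(6,-1)/37² = (0.1402,-0.0234)
o2: d²=61 > ρ²=54 → inactive
F = F_att + ΣF_rep = (-12.3598,1.2266)
p' = p + 1/4·F = (0.9101,2.3067)

Fx=-12.3598 Fy=1.2266 x'=0.9101 y'=2.3067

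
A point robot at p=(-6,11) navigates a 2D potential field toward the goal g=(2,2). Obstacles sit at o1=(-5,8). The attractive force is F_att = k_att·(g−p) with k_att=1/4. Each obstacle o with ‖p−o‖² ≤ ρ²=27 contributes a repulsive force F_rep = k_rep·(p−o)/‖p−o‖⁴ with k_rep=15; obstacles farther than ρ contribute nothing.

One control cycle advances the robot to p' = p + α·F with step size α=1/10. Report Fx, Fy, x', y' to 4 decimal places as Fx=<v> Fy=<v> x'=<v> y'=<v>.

F_att = 1/4·(g−p) = 1/4·(8,-9) = (2.0000,-2.2500)
o1: d²=10 ≤ ρ²=27; F_rep = 15·(-1,3)/10² = (-0.1500,0.4500)
F = F_att + ΣF_rep = (1.8500,-1.8000)
p' = p + 1/10·F = (-5.8150,10.8200)

Fx=1.8500 Fy=-1.8000 x'=-5.8150 y'=10.8200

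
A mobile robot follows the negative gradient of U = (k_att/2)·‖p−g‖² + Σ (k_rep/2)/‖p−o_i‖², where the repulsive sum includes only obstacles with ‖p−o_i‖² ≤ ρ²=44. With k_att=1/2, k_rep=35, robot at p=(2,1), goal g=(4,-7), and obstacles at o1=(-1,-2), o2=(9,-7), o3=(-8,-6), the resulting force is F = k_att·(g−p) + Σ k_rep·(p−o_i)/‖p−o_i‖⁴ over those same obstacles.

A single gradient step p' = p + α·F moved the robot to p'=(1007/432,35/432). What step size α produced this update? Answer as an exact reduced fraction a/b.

F_att = 1/2·(g−p) = 1/2·(2,-8) = (1.0000,-4.0000)
o1: d²=18 ≤ ρ²=44; F_rep = 35·(3,3)/18² = (0.3241,0.3241)
o2: d²=113 > ρ²=44 → inactive
o3: d²=149 > ρ²=44 → inactive
F = F_att + ΣF_rep = (1.3241,-3.6759)
Δp = p'−p = (0.3310,-0.9190); α = Δx/Fx = (143/432) / (143/108) = 1/4
check: Δy/Fy = (-397/432) / (-397/108) = 1/4 ✓

α = 1/4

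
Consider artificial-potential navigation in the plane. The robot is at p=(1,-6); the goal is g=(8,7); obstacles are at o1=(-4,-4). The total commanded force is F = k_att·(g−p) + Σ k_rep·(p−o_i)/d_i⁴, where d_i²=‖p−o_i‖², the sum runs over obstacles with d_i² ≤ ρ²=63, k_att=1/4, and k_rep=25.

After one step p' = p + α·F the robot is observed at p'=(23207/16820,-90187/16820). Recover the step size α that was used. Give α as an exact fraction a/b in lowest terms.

α = 1/5

F_att = 1/4·(g−p) = 1/4·(7,13) = (1.7500,3.2500)
o1: d²=29 ≤ ρ²=63; F_rep = 25·(5,-2)/29² = (0.1486,-0.0595)
F = F_att + ΣF_rep = (1.8986,3.1905)
Δp = p'−p = (0.3797,0.6381); α = Δx/Fx = (6387/16820) / (6387/3364) = 1/5
check: Δy/Fy = (10733/16820) / (10733/3364) = 1/5 ✓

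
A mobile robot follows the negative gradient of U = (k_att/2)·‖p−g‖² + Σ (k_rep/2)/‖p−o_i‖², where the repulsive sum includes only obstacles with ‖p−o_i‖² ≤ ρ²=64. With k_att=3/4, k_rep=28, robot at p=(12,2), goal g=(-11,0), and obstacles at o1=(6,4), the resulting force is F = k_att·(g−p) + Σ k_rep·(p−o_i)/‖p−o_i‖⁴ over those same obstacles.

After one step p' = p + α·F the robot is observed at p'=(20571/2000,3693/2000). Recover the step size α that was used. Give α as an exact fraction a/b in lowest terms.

α = 1/10

F_att = 3/4·(g−p) = 3/4·(-23,-2) = (-17.2500,-1.5000)
o1: d²=40 ≤ ρ²=64; F_rep = 28·(6,-2)/40² = (0.1050,-0.0350)
F = F_att + ΣF_rep = (-17.1450,-1.5350)
Δp = p'−p = (-1.7145,-0.1535); α = Δx/Fx = (-3429/2000) / (-3429/200) = 1/10
check: Δy/Fy = (-307/2000) / (-307/200) = 1/10 ✓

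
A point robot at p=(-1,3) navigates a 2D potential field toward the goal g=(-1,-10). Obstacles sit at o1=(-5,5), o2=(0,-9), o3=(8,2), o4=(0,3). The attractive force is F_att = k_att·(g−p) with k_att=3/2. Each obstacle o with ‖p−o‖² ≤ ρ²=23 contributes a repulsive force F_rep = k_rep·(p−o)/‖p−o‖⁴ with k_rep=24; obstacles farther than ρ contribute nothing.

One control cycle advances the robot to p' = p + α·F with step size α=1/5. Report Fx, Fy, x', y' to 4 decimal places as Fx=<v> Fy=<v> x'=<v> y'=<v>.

F_att = 3/2·(g−p) = 3/2·(0,-13) = (0.0000,-19.5000)
o1: d²=20 ≤ ρ²=23; F_rep = 24·(4,-2)/20² = (0.2400,-0.1200)
o2: d²=145 > ρ²=23 → inactive
o3: d²=82 > ρ²=23 → inactive
o4: d²=1 ≤ ρ²=23; F_rep = 24·(-1,0)/1² = (-24.0000,0.0000)
F = F_att + ΣF_rep = (-23.7600,-19.6200)
p' = p + 1/5·F = (-5.7520,-0.9240)

Fx=-23.7600 Fy=-19.6200 x'=-5.7520 y'=-0.9240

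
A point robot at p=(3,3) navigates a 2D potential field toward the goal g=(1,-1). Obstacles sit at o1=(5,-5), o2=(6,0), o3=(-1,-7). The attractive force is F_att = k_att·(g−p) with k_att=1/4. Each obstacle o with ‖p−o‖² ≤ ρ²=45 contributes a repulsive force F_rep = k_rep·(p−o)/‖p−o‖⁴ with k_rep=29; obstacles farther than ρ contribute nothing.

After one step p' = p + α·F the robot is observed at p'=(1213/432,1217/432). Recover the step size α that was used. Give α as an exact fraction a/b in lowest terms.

F_att = 1/4·(g−p) = 1/4·(-2,-4) = (-0.5000,-1.0000)
o1: d²=68 > ρ²=45 → inactive
o2: d²=18 ≤ ρ²=45; F_rep = 29·(-3,3)/18² = (-0.2685,0.2685)
o3: d²=116 > ρ²=45 → inactive
F = F_att + ΣF_rep = (-0.7685,-0.7315)
Δp = p'−p = (-0.1921,-0.1829); α = Δx/Fx = (-83/432) / (-83/108) = 1/4
check: Δy/Fy = (-79/432) / (-79/108) = 1/4 ✓

α = 1/4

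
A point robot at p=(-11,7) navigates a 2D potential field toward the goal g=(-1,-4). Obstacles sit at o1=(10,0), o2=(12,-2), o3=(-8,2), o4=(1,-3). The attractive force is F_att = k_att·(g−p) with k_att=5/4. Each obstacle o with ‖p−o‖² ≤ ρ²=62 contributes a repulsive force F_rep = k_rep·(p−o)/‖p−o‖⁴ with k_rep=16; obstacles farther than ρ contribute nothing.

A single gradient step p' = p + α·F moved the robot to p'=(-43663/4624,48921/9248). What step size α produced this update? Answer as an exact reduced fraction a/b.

F_att = 5/4·(g−p) = 5/4·(10,-11) = (12.5000,-13.7500)
o1: d²=490 > ρ²=62 → inactive
o2: d²=610 > ρ²=62 → inactive
o3: d²=34 ≤ ρ²=62; F_rep = 16·(-3,5)/34² = (-0.0415,0.0692)
o4: d²=244 > ρ²=62 → inactive
F = F_att + ΣF_rep = (12.4585,-13.6808)
Δp = p'−p = (1.5573,-1.7101); α = Δx/Fx = (7201/4624) / (7201/578) = 1/8
check: Δy/Fy = (-15815/9248) / (-15815/1156) = 1/8 ✓

α = 1/8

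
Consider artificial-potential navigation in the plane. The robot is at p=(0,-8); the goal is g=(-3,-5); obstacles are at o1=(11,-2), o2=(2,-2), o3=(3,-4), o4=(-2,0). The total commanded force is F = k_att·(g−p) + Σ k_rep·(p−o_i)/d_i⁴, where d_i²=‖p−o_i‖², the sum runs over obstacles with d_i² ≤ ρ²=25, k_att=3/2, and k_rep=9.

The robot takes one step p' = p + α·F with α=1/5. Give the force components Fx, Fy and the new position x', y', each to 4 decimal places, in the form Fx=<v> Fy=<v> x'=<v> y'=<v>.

Fx=-4.5432 Fy=4.4424 x'=-0.9086 y'=-7.1115

F_att = 3/2·(g−p) = 3/2·(-3,3) = (-4.5000,4.5000)
o1: d²=157 > ρ²=25 → inactive
o2: d²=40 > ρ²=25 → inactive
o3: d²=25 ≤ ρ²=25; F_rep = 9·(-3,-4)/25² = (-0.0432,-0.0576)
o4: d²=68 > ρ²=25 → inactive
F = F_att + ΣF_rep = (-4.5432,4.4424)
p' = p + 1/5·F = (-0.9086,-7.1115)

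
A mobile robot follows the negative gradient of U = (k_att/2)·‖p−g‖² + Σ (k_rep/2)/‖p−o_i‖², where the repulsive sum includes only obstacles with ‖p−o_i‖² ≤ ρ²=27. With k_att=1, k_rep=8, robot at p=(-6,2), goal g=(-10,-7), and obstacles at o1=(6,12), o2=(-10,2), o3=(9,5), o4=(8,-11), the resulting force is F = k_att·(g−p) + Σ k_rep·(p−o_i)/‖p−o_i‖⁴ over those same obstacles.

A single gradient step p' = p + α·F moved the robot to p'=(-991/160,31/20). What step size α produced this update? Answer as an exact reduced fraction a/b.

α = 1/20

F_att = 1·(g−p) = 1·(-4,-9) = (-4.0000,-9.0000)
o1: d²=244 > ρ²=27 → inactive
o2: d²=16 ≤ ρ²=27; F_rep = 8·(4,0)/16² = (0.1250,0.0000)
o3: d²=234 > ρ²=27 → inactive
o4: d²=365 > ρ²=27 → inactive
F = F_att + ΣF_rep = (-3.8750,-9.0000)
Δp = p'−p = (-0.1938,-0.4500); α = Δx/Fx = (-31/160) / (-31/8) = 1/20
check: Δy/Fy = (-9/20) / (-9) = 1/20 ✓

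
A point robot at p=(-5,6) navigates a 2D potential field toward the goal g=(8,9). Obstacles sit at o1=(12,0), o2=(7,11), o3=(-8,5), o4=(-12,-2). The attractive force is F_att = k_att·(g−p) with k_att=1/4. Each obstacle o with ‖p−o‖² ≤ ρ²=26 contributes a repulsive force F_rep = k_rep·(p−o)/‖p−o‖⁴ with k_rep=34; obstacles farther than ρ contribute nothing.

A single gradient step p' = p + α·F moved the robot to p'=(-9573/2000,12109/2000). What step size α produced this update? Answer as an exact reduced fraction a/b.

α = 1/20

F_att = 1/4·(g−p) = 1/4·(13,3) = (3.2500,0.7500)
o1: d²=325 > ρ²=26 → inactive
o2: d²=169 > ρ²=26 → inactive
o3: d²=10 ≤ ρ²=26; F_rep = 34·(3,1)/10² = (1.0200,0.3400)
o4: d²=113 > ρ²=26 → inactive
F = F_att + ΣF_rep = (4.2700,1.0900)
Δp = p'−p = (0.2135,0.0545); α = Δx/Fx = (427/2000) / (427/100) = 1/20
check: Δy/Fy = (109/2000) / (109/100) = 1/20 ✓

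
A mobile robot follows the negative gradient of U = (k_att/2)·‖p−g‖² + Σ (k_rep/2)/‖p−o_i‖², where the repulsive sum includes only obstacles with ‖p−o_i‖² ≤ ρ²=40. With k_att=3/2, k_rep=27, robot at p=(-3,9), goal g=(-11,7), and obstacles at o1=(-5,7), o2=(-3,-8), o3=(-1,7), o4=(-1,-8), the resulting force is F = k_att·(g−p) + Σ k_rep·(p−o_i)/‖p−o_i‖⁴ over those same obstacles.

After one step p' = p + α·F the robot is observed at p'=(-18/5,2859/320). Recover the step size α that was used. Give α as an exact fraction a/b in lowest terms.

F_att = 3/2·(g−p) = 3/2·(-8,-2) = (-12.0000,-3.0000)
o1: d²=8 ≤ ρ²=40; F_rep = 27·(2,2)/8² = (0.8438,0.8438)
o2: d²=289 > ρ²=40 → inactive
o3: d²=8 ≤ ρ²=40; F_rep = 27·(-2,2)/8² = (-0.8438,0.8438)
o4: d²=293 > ρ²=40 → inactive
F = F_att + ΣF_rep = (-12.0000,-1.3125)
Δp = p'−p = (-0.6000,-0.0656); α = Δx/Fx = (-3/5) / (-12) = 1/20
check: Δy/Fy = (-21/320) / (-21/16) = 1/20 ✓

α = 1/20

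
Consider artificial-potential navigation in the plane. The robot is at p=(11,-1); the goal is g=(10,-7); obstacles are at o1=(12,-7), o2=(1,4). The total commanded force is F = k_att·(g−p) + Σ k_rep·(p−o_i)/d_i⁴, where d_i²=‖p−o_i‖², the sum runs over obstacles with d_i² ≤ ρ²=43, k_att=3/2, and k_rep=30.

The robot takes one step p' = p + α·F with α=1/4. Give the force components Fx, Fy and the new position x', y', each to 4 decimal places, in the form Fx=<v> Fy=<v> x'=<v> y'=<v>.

Fx=-1.5219 Fy=-8.8685 x'=10.6195 y'=-3.2171

F_att = 3/2·(g−p) = 3/2·(-1,-6) = (-1.5000,-9.0000)
o1: d²=37 ≤ ρ²=43; F_rep = 30·(-1,6)/37² = (-0.0219,0.1315)
o2: d²=125 > ρ²=43 → inactive
F = F_att + ΣF_rep = (-1.5219,-8.8685)
p' = p + 1/4·F = (10.6195,-3.2171)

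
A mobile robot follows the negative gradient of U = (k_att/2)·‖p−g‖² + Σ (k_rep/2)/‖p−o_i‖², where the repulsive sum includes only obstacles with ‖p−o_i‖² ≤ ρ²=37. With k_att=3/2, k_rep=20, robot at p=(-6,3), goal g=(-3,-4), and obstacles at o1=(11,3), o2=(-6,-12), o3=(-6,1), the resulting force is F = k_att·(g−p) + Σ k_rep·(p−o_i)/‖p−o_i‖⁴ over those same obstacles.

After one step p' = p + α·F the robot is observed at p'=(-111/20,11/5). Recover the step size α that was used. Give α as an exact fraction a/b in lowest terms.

F_att = 3/2·(g−p) = 3/2·(3,-7) = (4.5000,-10.5000)
o1: d²=289 > ρ²=37 → inactive
o2: d²=225 > ρ²=37 → inactive
o3: d²=4 ≤ ρ²=37; F_rep = 20·(0,2)/4² = (0.0000,2.5000)
F = F_att + ΣF_rep = (4.5000,-8.0000)
Δp = p'−p = (0.4500,-0.8000); α = Δx/Fx = (9/20) / (9/2) = 1/10
check: Δy/Fy = (-4/5) / (-8) = 1/10 ✓

α = 1/10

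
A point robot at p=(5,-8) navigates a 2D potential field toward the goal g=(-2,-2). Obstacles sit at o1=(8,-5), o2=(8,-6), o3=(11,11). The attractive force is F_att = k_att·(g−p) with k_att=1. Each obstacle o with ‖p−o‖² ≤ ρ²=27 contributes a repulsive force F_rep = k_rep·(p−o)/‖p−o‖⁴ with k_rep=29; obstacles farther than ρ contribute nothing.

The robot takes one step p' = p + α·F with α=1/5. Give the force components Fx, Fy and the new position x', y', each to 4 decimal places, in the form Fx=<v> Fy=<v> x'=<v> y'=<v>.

Fx=-7.7833 Fy=5.3883 x'=3.4433 y'=-6.9223

F_att = 1·(g−p) = 1·(-7,6) = (-7.0000,6.0000)
o1: d²=18 ≤ ρ²=27; F_rep = 29·(-3,-3)/18² = (-0.2685,-0.2685)
o2: d²=13 ≤ ρ²=27; F_rep = 29·(-3,-2)/13² = (-0.5148,-0.3432)
o3: d²=397 > ρ²=27 → inactive
F = F_att + ΣF_rep = (-7.7833,5.3883)
p' = p + 1/5·F = (3.4433,-6.9223)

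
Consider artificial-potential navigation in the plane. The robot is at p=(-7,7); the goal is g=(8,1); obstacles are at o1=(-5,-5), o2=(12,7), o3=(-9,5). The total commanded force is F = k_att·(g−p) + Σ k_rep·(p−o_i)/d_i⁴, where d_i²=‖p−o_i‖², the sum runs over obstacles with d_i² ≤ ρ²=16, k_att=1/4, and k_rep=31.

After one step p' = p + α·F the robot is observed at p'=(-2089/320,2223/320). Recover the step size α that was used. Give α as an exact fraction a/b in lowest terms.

F_att = 1/4·(g−p) = 1/4·(15,-6) = (3.7500,-1.5000)
o1: d²=148 > ρ²=16 → inactive
o2: d²=361 > ρ²=16 → inactive
o3: d²=8 ≤ ρ²=16; F_rep = 31·(2,2)/8² = (0.9688,0.9688)
F = F_att + ΣF_rep = (4.7188,-0.5312)
Δp = p'−p = (0.4719,-0.0531); α = Δx/Fx = (151/320) / (151/32) = 1/10
check: Δy/Fy = (-17/320) / (-17/32) = 1/10 ✓

α = 1/10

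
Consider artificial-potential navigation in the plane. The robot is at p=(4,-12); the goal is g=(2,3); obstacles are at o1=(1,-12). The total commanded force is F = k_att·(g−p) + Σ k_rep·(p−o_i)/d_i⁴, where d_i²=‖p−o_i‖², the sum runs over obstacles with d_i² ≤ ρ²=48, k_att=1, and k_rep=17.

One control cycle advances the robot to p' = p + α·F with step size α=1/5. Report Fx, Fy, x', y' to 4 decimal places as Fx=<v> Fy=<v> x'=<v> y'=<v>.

F_att = 1·(g−p) = 1·(-2,15) = (-2.0000,15.0000)
o1: d²=9 ≤ ρ²=48; F_rep = 17·(3,0)/9² = (0.6296,0.0000)
F = F_att + ΣF_rep = (-1.3704,15.0000)
p' = p + 1/5·F = (3.7259,-9.0000)

Fx=-1.3704 Fy=15.0000 x'=3.7259 y'=-9.0000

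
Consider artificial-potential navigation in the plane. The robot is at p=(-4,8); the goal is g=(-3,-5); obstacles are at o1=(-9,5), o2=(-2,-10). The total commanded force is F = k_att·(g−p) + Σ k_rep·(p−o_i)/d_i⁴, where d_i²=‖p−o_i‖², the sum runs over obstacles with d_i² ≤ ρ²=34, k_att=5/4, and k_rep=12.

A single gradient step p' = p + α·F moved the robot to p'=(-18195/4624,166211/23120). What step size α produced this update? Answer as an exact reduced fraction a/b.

α = 1/20

F_att = 5/4·(g−p) = 5/4·(1,-13) = (1.2500,-16.2500)
o1: d²=34 ≤ ρ²=34; F_rep = 12·(5,3)/34² = (0.0519,0.0311)
o2: d²=328 > ρ²=34 → inactive
F = F_att + ΣF_rep = (1.3019,-16.2189)
Δp = p'−p = (0.0651,-0.8109); α = Δx/Fx = (301/4624) / (1505/1156) = 1/20
check: Δy/Fy = (-18749/23120) / (-18749/1156) = 1/20 ✓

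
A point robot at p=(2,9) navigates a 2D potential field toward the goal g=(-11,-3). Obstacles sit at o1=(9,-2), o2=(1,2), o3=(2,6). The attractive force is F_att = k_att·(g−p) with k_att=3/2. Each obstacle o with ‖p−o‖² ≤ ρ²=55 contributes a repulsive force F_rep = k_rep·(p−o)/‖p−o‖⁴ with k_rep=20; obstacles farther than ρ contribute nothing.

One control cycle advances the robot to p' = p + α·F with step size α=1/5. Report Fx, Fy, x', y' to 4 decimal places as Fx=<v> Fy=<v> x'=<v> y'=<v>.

Fx=-19.4920 Fy=-17.2033 x'=-1.8984 y'=5.5593

F_att = 3/2·(g−p) = 3/2·(-13,-12) = (-19.5000,-18.0000)
o1: d²=170 > ρ²=55 → inactive
o2: d²=50 ≤ ρ²=55; F_rep = 20·(1,7)/50² = (0.0080,0.0560)
o3: d²=9 ≤ ρ²=55; F_rep = 20·(0,3)/9² = (0.0000,0.7407)
F = F_att + ΣF_rep = (-19.4920,-17.2033)
p' = p + 1/5·F = (-1.8984,5.5593)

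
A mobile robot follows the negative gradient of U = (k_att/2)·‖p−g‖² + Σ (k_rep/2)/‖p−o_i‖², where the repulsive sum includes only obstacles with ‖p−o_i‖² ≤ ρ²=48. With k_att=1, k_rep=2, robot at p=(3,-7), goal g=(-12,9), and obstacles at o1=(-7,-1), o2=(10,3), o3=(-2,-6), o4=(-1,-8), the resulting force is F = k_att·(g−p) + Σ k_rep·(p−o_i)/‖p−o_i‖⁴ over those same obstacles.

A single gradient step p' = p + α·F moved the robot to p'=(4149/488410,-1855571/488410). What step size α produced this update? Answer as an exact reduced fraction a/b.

F_att = 1·(g−p) = 1·(-15,16) = (-15.0000,16.0000)
o1: d²=136 > ρ²=48 → inactive
o2: d²=149 > ρ²=48 → inactive
o3: d²=26 ≤ ρ²=48; F_rep = 2·(5,-1)/26² = (0.0148,-0.0030)
o4: d²=17 ≤ ρ²=48; F_rep = 2·(4,1)/17² = (0.0277,0.0069)
F = F_att + ΣF_rep = (-14.9575,16.0040)
Δp = p'−p = (-2.9915,3.2008); α = Δx/Fx = (-1461081/488410) / (-1461081/97682) = 1/5
check: Δy/Fy = (1563299/488410) / (1563299/97682) = 1/5 ✓

α = 1/5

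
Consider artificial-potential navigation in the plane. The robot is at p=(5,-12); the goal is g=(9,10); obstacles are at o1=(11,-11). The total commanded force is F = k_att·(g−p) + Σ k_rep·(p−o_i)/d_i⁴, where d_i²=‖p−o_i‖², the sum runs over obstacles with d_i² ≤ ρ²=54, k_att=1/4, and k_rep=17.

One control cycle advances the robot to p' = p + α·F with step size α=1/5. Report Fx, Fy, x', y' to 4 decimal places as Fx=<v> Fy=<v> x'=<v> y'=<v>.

Fx=0.9255 Fy=5.4876 x'=5.1851 y'=-10.9025

F_att = 1/4·(g−p) = 1/4·(4,22) = (1.0000,5.5000)
o1: d²=37 ≤ ρ²=54; F_rep = 17·(-6,-1)/37² = (-0.0745,-0.0124)
F = F_att + ΣF_rep = (0.9255,5.4876)
p' = p + 1/5·F = (5.1851,-10.9025)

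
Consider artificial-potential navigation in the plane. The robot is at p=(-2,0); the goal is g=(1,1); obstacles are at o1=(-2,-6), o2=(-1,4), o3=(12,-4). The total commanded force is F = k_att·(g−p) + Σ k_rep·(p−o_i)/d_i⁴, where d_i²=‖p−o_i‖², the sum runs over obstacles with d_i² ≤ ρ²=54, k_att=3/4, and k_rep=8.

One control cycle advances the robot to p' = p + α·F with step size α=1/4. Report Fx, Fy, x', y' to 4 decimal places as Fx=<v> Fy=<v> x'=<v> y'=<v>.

Fx=2.2223 Fy=0.6763 x'=-1.4444 y'=0.1691

F_att = 3/4·(g−p) = 3/4·(3,1) = (2.2500,0.7500)
o1: d²=36 ≤ ρ²=54; F_rep = 8·(0,6)/36² = (0.0000,0.0370)
o2: d²=17 ≤ ρ²=54; F_rep = 8·(-1,-4)/17² = (-0.0277,-0.1107)
o3: d²=212 > ρ²=54 → inactive
F = F_att + ΣF_rep = (2.2223,0.6763)
p' = p + 1/4·F = (-1.4444,0.1691)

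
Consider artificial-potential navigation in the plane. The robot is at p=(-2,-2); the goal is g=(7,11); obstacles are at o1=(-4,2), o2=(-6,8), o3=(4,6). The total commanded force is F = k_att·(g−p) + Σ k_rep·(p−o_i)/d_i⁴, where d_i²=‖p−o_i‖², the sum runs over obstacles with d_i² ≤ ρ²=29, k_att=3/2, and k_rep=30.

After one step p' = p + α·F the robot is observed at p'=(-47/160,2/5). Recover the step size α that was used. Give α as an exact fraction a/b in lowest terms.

F_att = 3/2·(g−p) = 3/2·(9,13) = (13.5000,19.5000)
o1: d²=20 ≤ ρ²=29; F_rep = 30·(2,-4)/20² = (0.1500,-0.3000)
o2: d²=116 > ρ²=29 → inactive
o3: d²=100 > ρ²=29 → inactive
F = F_att + ΣF_rep = (13.6500,19.2000)
Δp = p'−p = (1.7063,2.4000); α = Δx/Fx = (273/160) / (273/20) = 1/8
check: Δy/Fy = (12/5) / (96/5) = 1/8 ✓

α = 1/8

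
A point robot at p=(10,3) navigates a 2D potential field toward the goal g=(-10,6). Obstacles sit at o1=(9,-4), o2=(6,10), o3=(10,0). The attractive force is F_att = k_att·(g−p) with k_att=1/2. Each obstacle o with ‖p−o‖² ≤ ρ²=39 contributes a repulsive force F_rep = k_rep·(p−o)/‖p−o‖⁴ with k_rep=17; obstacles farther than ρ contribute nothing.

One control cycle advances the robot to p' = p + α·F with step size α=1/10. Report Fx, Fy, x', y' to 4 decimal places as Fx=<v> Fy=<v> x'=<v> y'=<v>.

Fx=-10.0000 Fy=2.1296 x'=9.0000 y'=3.2130

F_att = 1/2·(g−p) = 1/2·(-20,3) = (-10.0000,1.5000)
o1: d²=50 > ρ²=39 → inactive
o2: d²=65 > ρ²=39 → inactive
o3: d²=9 ≤ ρ²=39; F_rep = 17·(0,3)/9² = (0.0000,0.6296)
F = F_att + ΣF_rep = (-10.0000,2.1296)
p' = p + 1/10·F = (9.0000,3.2130)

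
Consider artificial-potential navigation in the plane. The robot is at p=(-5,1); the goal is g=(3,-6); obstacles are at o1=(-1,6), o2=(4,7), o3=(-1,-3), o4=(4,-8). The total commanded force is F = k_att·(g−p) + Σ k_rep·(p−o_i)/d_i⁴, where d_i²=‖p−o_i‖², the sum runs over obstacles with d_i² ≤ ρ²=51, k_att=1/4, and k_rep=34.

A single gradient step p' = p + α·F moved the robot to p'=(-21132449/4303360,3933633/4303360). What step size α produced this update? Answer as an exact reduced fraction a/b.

α = 1/20

F_att = 1/4·(g−p) = 1/4·(8,-7) = (2.0000,-1.7500)
o1: d²=41 ≤ ρ²=51; F_rep = 34·(-4,-5)/41² = (-0.0809,-0.1011)
o2: d²=117 > ρ²=51 → inactive
o3: d²=32 ≤ ρ²=51; F_rep = 34·(-4,4)/32² = (-0.1328,0.1328)
o4: d²=162 > ρ²=51 → inactive
F = F_att + ΣF_rep = (1.7863,-1.7183)
Δp = p'−p = (0.0893,-0.0859); α = Δx/Fx = (384351/4303360) / (384351/215168) = 1/20
check: Δy/Fy = (-369727/4303360) / (-369727/215168) = 1/20 ✓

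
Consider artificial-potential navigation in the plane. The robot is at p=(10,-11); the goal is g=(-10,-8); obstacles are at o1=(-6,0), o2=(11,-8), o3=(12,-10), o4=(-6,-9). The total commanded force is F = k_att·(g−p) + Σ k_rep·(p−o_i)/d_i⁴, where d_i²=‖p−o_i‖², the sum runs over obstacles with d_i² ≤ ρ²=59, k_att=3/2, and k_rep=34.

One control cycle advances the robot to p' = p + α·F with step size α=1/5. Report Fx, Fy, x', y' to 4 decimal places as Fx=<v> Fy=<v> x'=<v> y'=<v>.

Fx=-33.0600 Fy=2.1200 x'=3.3880 y'=-10.5760

F_att = 3/2·(g−p) = 3/2·(-20,3) = (-30.0000,4.5000)
o1: d²=377 > ρ²=59 → inactive
o2: d²=10 ≤ ρ²=59; F_rep = 34·(-1,-3)/10² = (-0.3400,-1.0200)
o3: d²=5 ≤ ρ²=59; F_rep = 34·(-2,-1)/5² = (-2.7200,-1.3600)
o4: d²=260 > ρ²=59 → inactive
F = F_att + ΣF_rep = (-33.0600,2.1200)
p' = p + 1/5·F = (3.3880,-10.5760)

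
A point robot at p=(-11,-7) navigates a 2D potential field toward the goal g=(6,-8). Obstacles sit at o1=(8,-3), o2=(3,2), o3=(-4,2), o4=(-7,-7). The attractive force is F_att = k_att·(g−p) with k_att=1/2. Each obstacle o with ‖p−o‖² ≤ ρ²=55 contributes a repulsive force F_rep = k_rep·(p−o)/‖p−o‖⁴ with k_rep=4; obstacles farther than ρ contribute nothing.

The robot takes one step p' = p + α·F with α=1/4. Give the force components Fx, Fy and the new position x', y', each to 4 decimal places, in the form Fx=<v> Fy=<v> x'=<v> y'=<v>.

Fx=8.4375 Fy=-0.5000 x'=-8.8906 y'=-7.1250

F_att = 1/2·(g−p) = 1/2·(17,-1) = (8.5000,-0.5000)
o1: d²=377 > ρ²=55 → inactive
o2: d²=277 > ρ²=55 → inactive
o3: d²=130 > ρ²=55 → inactive
o4: d²=16 ≤ ρ²=55; F_rep = 4·(-4,0)/16² = (-0.0625,0.0000)
F = F_att + ΣF_rep = (8.4375,-0.5000)
p' = p + 1/4·F = (-8.8906,-7.1250)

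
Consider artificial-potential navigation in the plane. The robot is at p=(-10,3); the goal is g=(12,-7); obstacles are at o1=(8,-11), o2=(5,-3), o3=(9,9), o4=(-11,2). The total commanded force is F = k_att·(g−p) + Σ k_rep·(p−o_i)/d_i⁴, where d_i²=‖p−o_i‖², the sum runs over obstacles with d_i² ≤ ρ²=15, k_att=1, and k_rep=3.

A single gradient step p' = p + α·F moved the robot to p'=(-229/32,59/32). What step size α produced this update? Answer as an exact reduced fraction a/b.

α = 1/8

F_att = 1·(g−p) = 1·(22,-10) = (22.0000,-10.0000)
o1: d²=520 > ρ²=15 → inactive
o2: d²=261 > ρ²=15 → inactive
o3: d²=397 > ρ²=15 → inactive
o4: d²=2 ≤ ρ²=15; F_rep = 3·(1,1)/2² = (0.7500,0.7500)
F = F_att + ΣF_rep = (22.7500,-9.2500)
Δp = p'−p = (2.8438,-1.1562); α = Δx/Fx = (91/32) / (91/4) = 1/8
check: Δy/Fy = (-37/32) / (-37/4) = 1/8 ✓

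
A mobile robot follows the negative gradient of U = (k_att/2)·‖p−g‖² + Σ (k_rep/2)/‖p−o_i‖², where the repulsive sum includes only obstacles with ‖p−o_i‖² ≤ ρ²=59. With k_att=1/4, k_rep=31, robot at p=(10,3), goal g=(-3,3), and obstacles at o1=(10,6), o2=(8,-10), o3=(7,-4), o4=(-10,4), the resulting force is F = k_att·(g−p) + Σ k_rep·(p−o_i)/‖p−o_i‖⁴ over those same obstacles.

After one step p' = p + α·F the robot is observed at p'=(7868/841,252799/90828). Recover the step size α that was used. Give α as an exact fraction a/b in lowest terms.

F_att = 1/4·(g−p) = 1/4·(-13,0) = (-3.2500,0.0000)
o1: d²=9 ≤ ρ²=59; F_rep = 31·(0,-3)/9² = (0.0000,-1.1481)
o2: d²=173 > ρ²=59 → inactive
o3: d²=58 ≤ ρ²=59; F_rep = 31·(3,7)/58² = (0.0276,0.0645)
o4: d²=401 > ρ²=59 → inactive
F = F_att + ΣF_rep = (-3.2224,-1.0836)
Δp = p'−p = (-0.6445,-0.2167); α = Δx/Fx = (-542/841) / (-2710/841) = 1/5
check: Δy/Fy = (-19685/90828) / (-98425/90828) = 1/5 ✓

α = 1/5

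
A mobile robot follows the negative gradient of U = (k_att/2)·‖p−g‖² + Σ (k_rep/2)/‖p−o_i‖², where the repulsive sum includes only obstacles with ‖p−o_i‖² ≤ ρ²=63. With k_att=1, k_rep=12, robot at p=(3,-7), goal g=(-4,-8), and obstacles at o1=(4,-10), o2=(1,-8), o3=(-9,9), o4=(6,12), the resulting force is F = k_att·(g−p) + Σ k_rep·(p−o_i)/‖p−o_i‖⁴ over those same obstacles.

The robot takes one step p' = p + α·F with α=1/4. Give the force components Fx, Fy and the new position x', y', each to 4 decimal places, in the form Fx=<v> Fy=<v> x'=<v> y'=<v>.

F_att = 1·(g−p) = 1·(-7,-1) = (-7.0000,-1.0000)
o1: d²=10 ≤ ρ²=63; F_rep = 12·(-1,3)/10² = (-0.1200,0.3600)
o2: d²=5 ≤ ρ²=63; F_rep = 12·(2,1)/5² = (0.9600,0.4800)
o3: d²=400 > ρ²=63 → inactive
o4: d²=370 > ρ²=63 → inactive
F = F_att + ΣF_rep = (-6.1600,-0.1600)
p' = p + 1/4·F = (1.4600,-7.0400)

Fx=-6.1600 Fy=-0.1600 x'=1.4600 y'=-7.0400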